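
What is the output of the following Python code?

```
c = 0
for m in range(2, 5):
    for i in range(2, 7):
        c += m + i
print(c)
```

m=2,i=2: c = 0+4 = 4
m=2,i=3: c = 4+5 = 9
m=2,i=4: c = 9+6 = 15
m=2,i=5: c = 15+7 = 22
m=2,i=6: c = 22+8 = 30
m=3,i=2: c = 30+5 = 35
m=3,i=3: c = 35+6 = 41
m=3,i=4: c = 41+7 = 48
m=3,i=5: c = 48+8 = 56
m=3,i=6: c = 56+9 = 65
m=4,i=2: c = 65+6 = 71
m=4,i=3: c = 71+7 = 78
m=4,i=4: c = 78+8 = 86
m=4,i=5: c = 86+9 = 95
m=4,i=6: c = 95+10 = 105

105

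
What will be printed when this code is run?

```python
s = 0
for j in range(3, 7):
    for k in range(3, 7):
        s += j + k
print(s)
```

j=3,k=3: s = 0+6 = 6
j=3,k=4: s = 6+7 = 13
j=3,k=5: s = 13+8 = 21
j=3,k=6: s = 21+9 = 30
j=4,k=3: s = 30+7 = 37
j=4,k=4: s = 37+8 = 45
j=4,k=5: s = 45+9 = 54
j=4,k=6: s = 54+10 = 64
j=5,k=3: s = 64+8 = 72
j=5,k=4: s = 72+9 = 81
j=5,k=5: s = 81+10 = 91
j=5,k=6: s = 91+11 = 102
j=6,k=3: s = 102+9 = 111
j=6,k=4: s = 111+10 = 121
j=6,k=5: s = 121+11 = 132
j=6,k=6: s = 132+12 = 144

144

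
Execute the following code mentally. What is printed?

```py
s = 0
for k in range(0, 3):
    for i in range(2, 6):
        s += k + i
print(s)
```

54

k=0,i=2: s = 0+2 = 2
k=0,i=3: s = 2+3 = 5
k=0,i=4: s = 5+4 = 9
k=0,i=5: s = 9+5 = 14
k=1,i=2: s = 14+3 = 17
k=1,i=3: s = 17+4 = 21
k=1,i=4: s = 21+5 = 26
k=1,i=5: s = 26+6 = 32
k=2,i=2: s = 32+4 = 36
k=2,i=3: s = 36+5 = 41
k=2,i=4: s = 41+6 = 47
k=2,i=5: s = 47+7 = 54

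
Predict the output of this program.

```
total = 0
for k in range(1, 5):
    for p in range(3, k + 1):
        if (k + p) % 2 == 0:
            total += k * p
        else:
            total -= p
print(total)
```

k=3,p=3: even sum, total = 0+9 = 9
k=4,p=3: odd sum, total = 9-3 = 6
k=4,p=4: even sum, total = 6+16 = 22

22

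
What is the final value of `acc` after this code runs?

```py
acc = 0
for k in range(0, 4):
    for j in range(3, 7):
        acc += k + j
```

96

k=0,j=3: acc = 0+3 = 3
k=0,j=4: acc = 3+4 = 7
k=0,j=5: acc = 7+5 = 12
k=0,j=6: acc = 12+6 = 18
k=1,j=3: acc = 18+4 = 22
k=1,j=4: acc = 22+5 = 27
k=1,j=5: acc = 27+6 = 33
k=1,j=6: acc = 33+7 = 40
k=2,j=3: acc = 40+5 = 45
k=2,j=4: acc = 45+6 = 51
k=2,j=5: acc = 51+7 = 58
k=2,j=6: acc = 58+8 = 66
k=3,j=3: acc = 66+6 = 72
k=3,j=4: acc = 72+7 = 79
k=3,j=5: acc = 79+8 = 87
k=3,j=6: acc = 87+9 = 96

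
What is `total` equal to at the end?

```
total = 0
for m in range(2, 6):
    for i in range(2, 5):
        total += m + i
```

78

m=2,i=2: total = 0+4 = 4
m=2,i=3: total = 4+5 = 9
m=2,i=4: total = 9+6 = 15
m=3,i=2: total = 15+5 = 20
m=3,i=3: total = 20+6 = 26
m=3,i=4: total = 26+7 = 33
m=4,i=2: total = 33+6 = 39
m=4,i=3: total = 39+7 = 46
m=4,i=4: total = 46+8 = 54
m=5,i=2: total = 54+7 = 61
m=5,i=3: total = 61+8 = 69
m=5,i=4: total = 69+9 = 78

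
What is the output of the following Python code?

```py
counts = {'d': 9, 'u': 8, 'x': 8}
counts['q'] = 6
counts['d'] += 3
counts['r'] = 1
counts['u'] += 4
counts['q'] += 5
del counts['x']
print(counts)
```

counts['q'] = 6 → {'d': 9, 'u': 8, 'x': 8, 'q': 6}
counts['d'] = 9+3 = 12 → {'d': 12, 'u': 8, 'x': 8, 'q': 6}
counts['r'] = 1 → {'d': 12, 'u': 8, 'x': 8, 'q': 6, 'r': 1}
counts['u'] = 8+4 = 12 → {'d': 12, 'u': 12, 'x': 8, 'q': 6, 'r': 1}
counts['q'] = 6+5 = 11 → {'d': 12, 'u': 12, 'x': 8, 'q': 11, 'r': 1}
del 'x' → {'d': 12, 'u': 12, 'q': 11, 'r': 1}

{'d': 12, 'u': 12, 'q': 11, 'r': 1}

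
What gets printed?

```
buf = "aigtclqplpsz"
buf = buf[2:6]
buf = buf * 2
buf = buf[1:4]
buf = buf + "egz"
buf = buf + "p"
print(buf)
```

tclegzp

slice [2:6] → 'gtcl'
repeat ×2 → 'gtclgtcl'
slice [1:4] → 'tcl'
+ 'egz' → 'tclegz'
+ 'p' → 'tclegzp'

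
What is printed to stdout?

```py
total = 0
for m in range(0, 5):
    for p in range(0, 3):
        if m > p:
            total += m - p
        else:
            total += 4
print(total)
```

m=0,p=0: not 0>0, total = 0+4 = 4
m=0,p=1: not 0>1, total = 4+4 = 8
m=0,p=2: not 0>2, total = 8+4 = 12
m=1,p=0: 1>0, total = 12+1 = 13
m=1,p=1: not 1>1, total = 13+4 = 17
m=1,p=2: not 1>2, total = 17+4 = 21
m=2,p=0: 2>0, total = 21+2 = 23
m=2,p=1: 2>1, total = 23+1 = 24
m=2,p=2: not 2>2, total = 24+4 = 28
m=3,p=0: 3>0, total = 28+3 = 31
m=3,p=1: 3>1, total = 31+2 = 33
m=3,p=2: 3>2, total = 33+1 = 34
m=4,p=0: 4>0, total = 34+4 = 38
m=4,p=1: 4>1, total = 38+3 = 41
m=4,p=2: 4>2, total = 41+2 = 43

43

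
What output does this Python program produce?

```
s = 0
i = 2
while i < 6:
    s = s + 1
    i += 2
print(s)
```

i=2: s = 0+1 = 1
i=4: s = 1+1 = 2

2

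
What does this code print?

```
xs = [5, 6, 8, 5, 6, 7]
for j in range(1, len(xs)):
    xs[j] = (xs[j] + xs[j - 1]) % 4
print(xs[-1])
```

j=1: xs[1] = (6+5)%4 = 3 → [5, 3, 8, 5, 6, 7]
j=2: xs[2] = (8+3)%4 = 3 → [5, 3, 3, 5, 6, 7]
j=3: xs[3] = (5+3)%4 = 0 → [5, 3, 3, 0, 6, 7]
j=4: xs[4] = (6+0)%4 = 2 → [5, 3, 3, 0, 2, 7]
j=5: xs[5] = (7+2)%4 = 1 → [5, 3, 3, 0, 2, 1]

1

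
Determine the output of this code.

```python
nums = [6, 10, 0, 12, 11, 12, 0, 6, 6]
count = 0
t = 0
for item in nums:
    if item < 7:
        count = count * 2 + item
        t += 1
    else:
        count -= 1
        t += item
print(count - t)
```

24

item=6: <7, count = 0*2+6 = 6; t=1
item=10: not <7, count = 6-1 = 5; t=11
item=0: <7, count = 5*2+0 = 10; t=12
item=12: not <7, count = 10-1 = 9; t=24
item=11: not <7, count = 9-1 = 8; t=35
item=12: not <7, count = 8-1 = 7; t=47
item=0: <7, count = 7*2+0 = 14; t=48
item=6: <7, count = 14*2+6 = 34; t=49
item=6: <7, count = 34*2+6 = 74; t=50
count-t = 74-50 = 24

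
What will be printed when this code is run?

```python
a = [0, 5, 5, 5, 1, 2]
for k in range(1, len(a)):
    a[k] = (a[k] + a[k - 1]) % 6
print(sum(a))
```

k=1: a[1] = (5+0)%6 = 5 → [0, 5, 5, 5, 1, 2]
k=2: a[2] = (5+5)%6 = 4 → [0, 5, 4, 5, 1, 2]
k=3: a[3] = (5+4)%6 = 3 → [0, 5, 4, 3, 1, 2]
k=4: a[4] = (1+3)%6 = 4 → [0, 5, 4, 3, 4, 2]
k=5: a[5] = (2+4)%6 = 0 → [0, 5, 4, 3, 4, 0]
sum = 16

16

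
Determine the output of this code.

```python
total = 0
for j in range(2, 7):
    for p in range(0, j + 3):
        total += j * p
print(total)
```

505

j=2,p=0: total = 0+0 = 0
j=2,p=1: total = 0+2 = 2
j=2,p=2: total = 2+4 = 6
j=2,p=3: total = 6+6 = 12
j=2,p=4: total = 12+8 = 20
j=3,p=0: total = 20+0 = 20
j=3,p=1: total = 20+3 = 23
j=3,p=2: total = 23+6 = 29
j=3,p=3: total = 29+9 = 38
j=3,p=4: total = 38+12 = 50
j=3,p=5: total = 50+15 = 65
j=4,p=0: total = 65+0 = 65
j=4,p=1: total = 65+4 = 69
j=4,p=2: total = 69+8 = 77
j=4,p=3: total = 77+12 = 89
j=4,p=4: total = 89+16 = 105
j=4,p=5: total = 105+20 = 125
j=4,p=6: total = 125+24 = 149
j=5,p=0: total = 149+0 = 149
j=5,p=1: total = 149+5 = 154
j=5,p=2: total = 154+10 = 164
j=5,p=3: total = 164+15 = 179
j=5,p=4: total = 179+20 = 199
j=5,p=5: total = 199+25 = 224
j=5,p=6: total = 224+30 = 254
j=5,p=7: total = 254+35 = 289
j=6,p=0: total = 289+0 = 289
j=6,p=1: total = 289+6 = 295
j=6,p=2: total = 295+12 = 307
j=6,p=3: total = 307+18 = 325
j=6,p=4: total = 325+24 = 349
j=6,p=5: total = 349+30 = 379
j=6,p=6: total = 379+36 = 415
j=6,p=7: total = 415+42 = 457
j=6,p=8: total = 457+48 = 505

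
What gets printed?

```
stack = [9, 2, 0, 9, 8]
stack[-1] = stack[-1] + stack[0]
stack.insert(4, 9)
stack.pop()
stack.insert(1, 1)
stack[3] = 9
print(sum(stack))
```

39

stack[-1] = stack[-1]+stack[0] = 8+9 = 17 → [9, 2, 0, 9, 17]
insert 9 at 4 → [9, 2, 0, 9, 9, 17]
pop() removes 17 → [9, 2, 0, 9, 9]
insert 1 at 1 → [9, 1, 2, 0, 9, 9]
stack[3] = 9 → [9, 1, 2, 9, 9, 9]
sum = 39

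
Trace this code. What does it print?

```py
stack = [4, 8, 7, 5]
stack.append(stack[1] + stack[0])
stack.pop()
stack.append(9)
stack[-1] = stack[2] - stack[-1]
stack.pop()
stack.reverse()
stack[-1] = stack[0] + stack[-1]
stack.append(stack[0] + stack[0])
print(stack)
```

append stack[1]+stack[0] = 8+4 = 12 → [4, 8, 7, 5, 12]
pop() removes 12 → [4, 8, 7, 5]
append 9 → [4, 8, 7, 5, 9]
stack[-1] = stack[2]-stack[-1] = 7-9 = -2 → [4, 8, 7, 5, -2]
pop() removes -2 → [4, 8, 7, 5]
reverse → [5, 7, 8, 4]
stack[-1] = stack[0]+stack[-1] = 5+4 = 9 → [5, 7, 8, 9]
append stack[0]+stack[0] = 5+5 = 10 → [5, 7, 8, 9, 10]

[5, 7, 8, 9, 10]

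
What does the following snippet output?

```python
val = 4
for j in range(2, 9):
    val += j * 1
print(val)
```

39

j=2: val = 4+2*1 = 6
j=3: val = 6+3*1 = 9
j=4: val = 9+4*1 = 13
j=5: val = 13+5*1 = 18
j=6: val = 18+6*1 = 24
j=7: val = 24+7*1 = 31
j=8: val = 31+8*1 = 39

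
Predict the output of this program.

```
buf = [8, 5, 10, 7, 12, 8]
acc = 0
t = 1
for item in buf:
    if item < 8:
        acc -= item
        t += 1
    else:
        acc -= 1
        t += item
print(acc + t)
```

25

item=8: not <8, acc = 0-1 = -1; t=9
item=5: <8, acc = (-1)-5 = -6; t=10
item=10: not <8, acc = (-6)-1 = -7; t=20
item=7: <8, acc = (-7)-7 = -14; t=21
item=12: not <8, acc = (-14)-1 = -15; t=33
item=8: not <8, acc = (-15)-1 = -16; t=41
acc+t = (-16)+41 = 25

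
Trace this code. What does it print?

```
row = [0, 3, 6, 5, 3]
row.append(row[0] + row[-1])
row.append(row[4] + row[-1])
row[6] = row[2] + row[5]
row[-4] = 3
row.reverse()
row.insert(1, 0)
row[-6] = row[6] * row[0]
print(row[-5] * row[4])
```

9

append row[0]+row[-1] = 0+3 = 3 → [0, 3, 6, 5, 3, 3]
append row[4]+row[-1] = 3+3 = 6 → [0, 3, 6, 5, 3, 3, 6]
row[6] = row[2]+row[5] = 6+3 = 9 → [0, 3, 6, 5, 3, 3, 9]
row[-4] = 3 → [0, 3, 6, 3, 3, 3, 9]
reverse → [9, 3, 3, 3, 6, 3, 0]
insert 0 at 1 → [9, 0, 3, 3, 3, 6, 3, 0]
row[-6] = row[6]*row[0] = 3*9 = 27 → [9, 0, 27, 3, 3, 6, 3, 0]
row[-5]*row[4] = 3*3 = 9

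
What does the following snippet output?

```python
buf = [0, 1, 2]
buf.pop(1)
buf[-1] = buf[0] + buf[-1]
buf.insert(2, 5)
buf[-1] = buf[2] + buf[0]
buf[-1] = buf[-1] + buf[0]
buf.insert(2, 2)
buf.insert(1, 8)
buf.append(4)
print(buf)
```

pop(1) removes 1 → [0, 2]
buf[-1] = buf[0]+buf[-1] = 0+2 = 2 → [0, 2]
insert 5 at 2 → [0, 2, 5]
buf[-1] = buf[2]+buf[0] = 5+0 = 5 → [0, 2, 5]
buf[-1] = buf[-1]+buf[0] = 5+0 = 5 → [0, 2, 5]
insert 2 at 2 → [0, 2, 2, 5]
insert 8 at 1 → [0, 8, 2, 2, 5]
append 4 → [0, 8, 2, 2, 5, 4]

[0, 8, 2, 2, 5, 4]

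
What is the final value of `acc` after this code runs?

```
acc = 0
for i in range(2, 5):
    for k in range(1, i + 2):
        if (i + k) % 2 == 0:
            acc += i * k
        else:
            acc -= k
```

i=2,k=1: odd sum, acc = 0-1 = -1
i=2,k=2: even sum, acc = (-1)+4 = 3
i=2,k=3: odd sum, acc = 3-3 = 0
i=3,k=1: even sum, acc = 0+3 = 3
i=3,k=2: odd sum, acc = 3-2 = 1
i=3,k=3: even sum, acc = 1+9 = 10
i=3,k=4: odd sum, acc = 10-4 = 6
i=4,k=1: odd sum, acc = 6-1 = 5
i=4,k=2: even sum, acc = 5+8 = 13
i=4,k=3: odd sum, acc = 13-3 = 10
i=4,k=4: even sum, acc = 10+16 = 26
i=4,k=5: odd sum, acc = 26-5 = 21

21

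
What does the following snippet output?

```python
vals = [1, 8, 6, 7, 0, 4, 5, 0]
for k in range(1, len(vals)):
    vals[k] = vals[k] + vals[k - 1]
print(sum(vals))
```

157

k=1: vals[1] = 8+1 = 9 → [1, 9, 6, 7, 0, 4, 5, 0]
k=2: vals[2] = 6+9 = 15 → [1, 9, 15, 7, 0, 4, 5, 0]
k=3: vals[3] = 7+15 = 22 → [1, 9, 15, 22, 0, 4, 5, 0]
k=4: vals[4] = 0+22 = 22 → [1, 9, 15, 22, 22, 4, 5, 0]
k=5: vals[5] = 4+22 = 26 → [1, 9, 15, 22, 22, 26, 5, 0]
k=6: vals[6] = 5+26 = 31 → [1, 9, 15, 22, 22, 26, 31, 0]
k=7: vals[7] = 0+31 = 31 → [1, 9, 15, 22, 22, 26, 31, 31]
sum = 157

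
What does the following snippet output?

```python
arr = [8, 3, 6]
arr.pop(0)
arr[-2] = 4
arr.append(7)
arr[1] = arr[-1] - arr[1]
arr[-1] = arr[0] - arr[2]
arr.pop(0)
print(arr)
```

pop(0) removes 8 → [3, 6]
arr[-2] = 4 → [4, 6]
append 7 → [4, 6, 7]
arr[1] = arr[-1]-arr[1] = 7-6 = 1 → [4, 1, 7]
arr[-1] = arr[0]-arr[2] = 4-7 = -3 → [4, 1, -3]
pop(0) removes 4 → [1, -3]

[1, -3]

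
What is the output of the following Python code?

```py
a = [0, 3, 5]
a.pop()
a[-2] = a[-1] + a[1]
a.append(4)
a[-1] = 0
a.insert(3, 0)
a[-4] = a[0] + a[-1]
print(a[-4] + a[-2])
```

6

pop() removes 5 → [0, 3]
a[-2] = a[-1]+a[1] = 3+3 = 6 → [6, 3]
append 4 → [6, 3, 4]
a[-1] = 0 → [6, 3, 0]
insert 0 at 3 → [6, 3, 0, 0]
a[-4] = a[0]+a[-1] = 6+0 = 6 → [6, 3, 0, 0]
a[-4]+a[-2] = 6+0 = 6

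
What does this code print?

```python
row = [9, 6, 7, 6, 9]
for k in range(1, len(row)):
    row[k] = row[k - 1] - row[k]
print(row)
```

[9, 3, -4, -10, -19]

k=1: row[1] = 9-6 = 3 → [9, 3, 7, 6, 9]
k=2: row[2] = 3-7 = -4 → [9, 3, -4, 6, 9]
k=3: row[3] = (-4)-6 = -10 → [9, 3, -4, -10, 9]
k=4: row[4] = (-10)-9 = -19 → [9, 3, -4, -10, -19]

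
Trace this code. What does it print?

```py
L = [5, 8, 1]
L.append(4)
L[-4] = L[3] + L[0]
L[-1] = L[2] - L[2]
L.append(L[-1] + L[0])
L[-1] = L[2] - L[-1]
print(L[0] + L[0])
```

append 4 → [5, 8, 1, 4]
L[-4] = L[3]+L[0] = 4+5 = 9 → [9, 8, 1, 4]
L[-1] = L[2]-L[2] = 1-1 = 0 → [9, 8, 1, 0]
append L[-1]+L[0] = 0+9 = 9 → [9, 8, 1, 0, 9]
L[-1] = L[2]-L[-1] = 1-9 = -8 → [9, 8, 1, 0, -8]
L[0]+L[0] = 9+9 = 18

18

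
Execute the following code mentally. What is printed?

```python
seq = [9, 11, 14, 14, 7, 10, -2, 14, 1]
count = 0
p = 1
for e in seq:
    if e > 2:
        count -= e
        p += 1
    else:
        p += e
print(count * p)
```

e=9: >2, count = 0-9 = -9; p=2
e=11: >2, count = (-9)-11 = -20; p=3
e=14: >2, count = (-20)-14 = -34; p=4
e=14: >2, count = (-34)-14 = -48; p=5
e=7: >2, count = (-48)-7 = -55; p=6
e=10: >2, count = (-55)-10 = -65; p=7
e=-2: not >2; p=5
e=14: >2, count = (-65)-14 = -79; p=6
e=1: not >2; p=7
count*p = (-79)*7 = -553

-553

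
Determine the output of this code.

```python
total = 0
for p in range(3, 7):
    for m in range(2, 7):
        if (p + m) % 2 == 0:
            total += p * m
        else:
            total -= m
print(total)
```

144

p=3,m=2: odd sum, total = 0-2 = -2
p=3,m=3: even sum, total = (-2)+9 = 7
p=3,m=4: odd sum, total = 7-4 = 3
p=3,m=5: even sum, total = 3+15 = 18
p=3,m=6: odd sum, total = 18-6 = 12
p=4,m=2: even sum, total = 12+8 = 20
p=4,m=3: odd sum, total = 20-3 = 17
p=4,m=4: even sum, total = 17+16 = 33
p=4,m=5: odd sum, total = 33-5 = 28
p=4,m=6: even sum, total = 28+24 = 52
p=5,m=2: odd sum, total = 52-2 = 50
p=5,m=3: even sum, total = 50+15 = 65
p=5,m=4: odd sum, total = 65-4 = 61
p=5,m=5: even sum, total = 61+25 = 86
p=5,m=6: odd sum, total = 86-6 = 80
p=6,m=2: even sum, total = 80+12 = 92
p=6,m=3: odd sum, total = 92-3 = 89
p=6,m=4: even sum, total = 89+24 = 113
p=6,m=5: odd sum, total = 113-5 = 108
p=6,m=6: even sum, total = 108+36 = 144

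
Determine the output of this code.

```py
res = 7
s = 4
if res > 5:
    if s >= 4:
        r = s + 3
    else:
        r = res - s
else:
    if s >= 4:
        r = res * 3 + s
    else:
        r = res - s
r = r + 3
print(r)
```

10

res=7, s=4
res > 5 is True; s >= 4 is True
→ r = s + 3 = 7
r = 7+3 = 10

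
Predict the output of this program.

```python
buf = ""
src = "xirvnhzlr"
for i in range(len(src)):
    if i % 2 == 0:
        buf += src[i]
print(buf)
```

xrnzr

i=0: add 'x' → 'x'
i=1: skip
i=2: add 'r' → 'xr'
i=3: skip
i=4: add 'n' → 'xrn'
i=5: skip
i=6: add 'z' → 'xrnz'
i=7: skip
i=8: add 'r' → 'xrnzr'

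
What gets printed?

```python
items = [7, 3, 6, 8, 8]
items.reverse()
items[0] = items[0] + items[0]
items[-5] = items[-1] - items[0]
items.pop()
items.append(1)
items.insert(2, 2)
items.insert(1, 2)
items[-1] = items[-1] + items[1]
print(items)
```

[-9, 2, 8, 2, 6, 3, 3]

reverse → [8, 8, 6, 3, 7]
items[0] = items[0]+items[0] = 8+8 = 16 → [16, 8, 6, 3, 7]
items[-5] = items[-1]-items[0] = 7-16 = -9 → [-9, 8, 6, 3, 7]
pop() removes 7 → [-9, 8, 6, 3]
append 1 → [-9, 8, 6, 3, 1]
insert 2 at 2 → [-9, 8, 2, 6, 3, 1]
insert 2 at 1 → [-9, 2, 8, 2, 6, 3, 1]
items[-1] = items[-1]+items[1] = 1+2 = 3 → [-9, 2, 8, 2, 6, 3, 3]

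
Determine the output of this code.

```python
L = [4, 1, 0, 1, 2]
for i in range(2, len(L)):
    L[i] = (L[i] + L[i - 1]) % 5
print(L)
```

[4, 1, 1, 2, 4]

i=2: L[2] = (0+1)%5 = 1 → [4, 1, 1, 1, 2]
i=3: L[3] = (1+1)%5 = 2 → [4, 1, 1, 2, 2]
i=4: L[4] = (2+2)%5 = 4 → [4, 1, 1, 2, 4]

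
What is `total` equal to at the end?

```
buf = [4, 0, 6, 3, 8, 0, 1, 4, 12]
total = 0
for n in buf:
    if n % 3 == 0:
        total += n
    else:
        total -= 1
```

17

n=4: not %3==0, total = 0-1 = -1
n=0: %3==0, total = (-1)+0 = -1
n=6: %3==0, total = (-1)+6 = 5
n=3: %3==0, total = 5+3 = 8
n=8: not %3==0, total = 8-1 = 7
n=0: %3==0, total = 7+0 = 7
n=1: not %3==0, total = 7-1 = 6
n=4: not %3==0, total = 6-1 = 5
n=12: %3==0, total = 5+12 = 17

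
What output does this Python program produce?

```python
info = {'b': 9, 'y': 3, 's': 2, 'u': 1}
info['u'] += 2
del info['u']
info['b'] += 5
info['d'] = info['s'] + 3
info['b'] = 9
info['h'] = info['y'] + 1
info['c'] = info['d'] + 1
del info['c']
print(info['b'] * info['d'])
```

info['u'] = 1+2 = 3 → {'b': 9, 'y': 3, 's': 2, 'u': 3}
del 'u' → {'b': 9, 'y': 3, 's': 2}
info['b'] = 9+5 = 14 → {'b': 14, 'y': 3, 's': 2}
info['d'] = info['s']+3 = 5 → {'b': 14, 'y': 3, 's': 2, 'd': 5}
info['b'] = 9 → {'b': 9, 'y': 3, 's': 2, 'd': 5}
info['h'] = info['y']+1 = 4 → {'b': 9, 'y': 3, 's': 2, 'd': 5, 'h': 4}
info['c'] = info['d']+1 = 6 → {'b': 9, 'y': 3, 's': 2, 'd': 5, 'h': 4, 'c': 6}
del 'c' → {'b': 9, 'y': 3, 's': 2, 'd': 5, 'h': 4}
info['b']*info['d'] = 9*5 = 45

45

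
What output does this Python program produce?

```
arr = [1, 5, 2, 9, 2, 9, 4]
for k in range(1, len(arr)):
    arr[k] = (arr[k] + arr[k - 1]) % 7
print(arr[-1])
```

k=1: arr[1] = (5+1)%7 = 6 → [1, 6, 2, 9, 2, 9, 4]
k=2: arr[2] = (2+6)%7 = 1 → [1, 6, 1, 9, 2, 9, 4]
k=3: arr[3] = (9+1)%7 = 3 → [1, 6, 1, 3, 2, 9, 4]
k=4: arr[4] = (2+3)%7 = 5 → [1, 6, 1, 3, 5, 9, 4]
k=5: arr[5] = (9+5)%7 = 0 → [1, 6, 1, 3, 5, 0, 4]
k=6: arr[6] = (4+0)%7 = 4 → [1, 6, 1, 3, 5, 0, 4]

4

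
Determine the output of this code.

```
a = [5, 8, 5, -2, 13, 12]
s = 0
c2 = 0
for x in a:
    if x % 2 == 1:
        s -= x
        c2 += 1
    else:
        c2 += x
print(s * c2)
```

-483

x=5: odd, s = 0-5 = -5; c2=1
x=8: not odd; c2=9
x=5: odd, s = (-5)-5 = -10; c2=10
x=-2: not odd; c2=8
x=13: odd, s = (-10)-13 = -23; c2=9
x=12: not odd; c2=21
s*c2 = (-23)*21 = -483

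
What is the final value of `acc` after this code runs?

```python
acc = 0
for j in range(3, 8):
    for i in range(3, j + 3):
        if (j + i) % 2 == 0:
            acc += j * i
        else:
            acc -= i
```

j=3,i=3: even sum, acc = 0+9 = 9
j=3,i=4: odd sum, acc = 9-4 = 5
j=3,i=5: even sum, acc = 5+15 = 20
j=4,i=3: odd sum, acc = 20-3 = 17
j=4,i=4: even sum, acc = 17+16 = 33
j=4,i=5: odd sum, acc = 33-5 = 28
j=4,i=6: even sum, acc = 28+24 = 52
j=5,i=3: even sum, acc = 52+15 = 67
j=5,i=4: odd sum, acc = 67-4 = 63
j=5,i=5: even sum, acc = 63+25 = 88
j=5,i=6: odd sum, acc = 88-6 = 82
j=5,i=7: even sum, acc = 82+35 = 117
j=6,i=3: odd sum, acc = 117-3 = 114
j=6,i=4: even sum, acc = 114+24 = 138
j=6,i=5: odd sum, acc = 138-5 = 133
j=6,i=6: even sum, acc = 133+36 = 169
j=6,i=7: odd sum, acc = 169-7 = 162
j=6,i=8: even sum, acc = 162+48 = 210
j=7,i=3: even sum, acc = 210+21 = 231
j=7,i=4: odd sum, acc = 231-4 = 227
j=7,i=5: even sum, acc = 227+35 = 262
j=7,i=6: odd sum, acc = 262-6 = 256
j=7,i=7: even sum, acc = 256+49 = 305
j=7,i=8: odd sum, acc = 305-8 = 297
j=7,i=9: even sum, acc = 297+63 = 360

360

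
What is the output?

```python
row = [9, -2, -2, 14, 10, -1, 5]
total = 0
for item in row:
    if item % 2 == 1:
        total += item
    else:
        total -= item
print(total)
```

item=9: odd, total = 0+9 = 9
item=-2: not odd, total = 9-(-2) = 11
item=-2: not odd, total = 11-(-2) = 13
item=14: not odd, total = 13-14 = -1
item=10: not odd, total = (-1)-10 = -11
item=-1: odd, total = (-11)+(-1) = -12
item=5: odd, total = (-12)+5 = -7

-7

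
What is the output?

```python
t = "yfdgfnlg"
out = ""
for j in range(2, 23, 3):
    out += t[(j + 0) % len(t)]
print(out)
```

j=2: add t[2]='d' → 'd'
j=5: add t[5]='n' → 'dn'
j=8: add t[0]='y' → 'dny'
j=11: add t[3]='g' → 'dnyg'
j=14: add t[6]='l' → 'dnygl'
j=17: add t[1]='f' → 'dnyglf'
j=20: add t[4]='f' → 'dnyglff'

dnyglff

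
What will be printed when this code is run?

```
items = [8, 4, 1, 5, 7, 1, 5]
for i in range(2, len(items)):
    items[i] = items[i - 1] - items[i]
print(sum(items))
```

-21

i=2: items[2] = 4-1 = 3 → [8, 4, 3, 5, 7, 1, 5]
i=3: items[3] = 3-5 = -2 → [8, 4, 3, -2, 7, 1, 5]
i=4: items[4] = (-2)-7 = -9 → [8, 4, 3, -2, -9, 1, 5]
i=5: items[5] = (-9)-1 = -10 → [8, 4, 3, -2, -9, -10, 5]
i=6: items[6] = (-10)-5 = -15 → [8, 4, 3, -2, -9, -10, -15]
sum = -21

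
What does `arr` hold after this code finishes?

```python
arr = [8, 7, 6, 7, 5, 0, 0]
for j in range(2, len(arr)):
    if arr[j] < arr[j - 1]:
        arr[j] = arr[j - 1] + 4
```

j=2: 6<7, arr[2] = 7+4 = 11 → [8, 7, 11, 7, 5, 0, 0]
j=3: 7<11, arr[3] = 11+4 = 15 → [8, 7, 11, 15, 5, 0, 0]
j=4: 5<15, arr[4] = 15+4 = 19 → [8, 7, 11, 15, 19, 0, 0]
j=5: 0<19, arr[5] = 19+4 = 23 → [8, 7, 11, 15, 19, 23, 0]
j=6: 0<23, arr[6] = 23+4 = 27 → [8, 7, 11, 15, 19, 23, 27]

[8, 7, 11, 15, 19, 23, 27]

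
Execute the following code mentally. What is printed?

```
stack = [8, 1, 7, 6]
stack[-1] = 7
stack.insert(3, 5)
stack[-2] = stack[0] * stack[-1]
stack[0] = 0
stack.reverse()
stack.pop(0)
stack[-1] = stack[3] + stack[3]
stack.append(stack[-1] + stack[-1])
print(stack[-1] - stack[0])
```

stack[-1] = 7 → [8, 1, 7, 7]
insert 5 at 3 → [8, 1, 7, 5, 7]
stack[-2] = stack[0]*stack[-1] = 8*7 = 56 → [8, 1, 7, 56, 7]
stack[0] = 0 → [0, 1, 7, 56, 7]
reverse → [7, 56, 7, 1, 0]
pop(0) removes 7 → [56, 7, 1, 0]
stack[-1] = stack[3]+stack[3] = 0+0 = 0 → [56, 7, 1, 0]
append stack[-1]+stack[-1] = 0+0 = 0 → [56, 7, 1, 0, 0]
stack[-1]-stack[0] = 0-56 = -56

-56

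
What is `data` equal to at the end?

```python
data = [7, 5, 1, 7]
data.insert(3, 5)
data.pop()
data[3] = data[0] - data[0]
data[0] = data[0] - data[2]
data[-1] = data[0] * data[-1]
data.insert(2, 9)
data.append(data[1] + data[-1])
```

[6, 5, 9, 1, 0, 5]

insert 5 at 3 → [7, 5, 1, 5, 7]
pop() removes 7 → [7, 5, 1, 5]
data[3] = data[0]-data[0] = 7-7 = 0 → [7, 5, 1, 0]
data[0] = data[0]-data[2] = 7-1 = 6 → [6, 5, 1, 0]
data[-1] = data[0]*data[-1] = 6*0 = 0 → [6, 5, 1, 0]
insert 9 at 2 → [6, 5, 9, 1, 0]
append data[1]+data[-1] = 5+0 = 5 → [6, 5, 9, 1, 0, 5]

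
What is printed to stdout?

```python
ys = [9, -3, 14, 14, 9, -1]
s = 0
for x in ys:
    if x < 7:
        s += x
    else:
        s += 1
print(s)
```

0

x=9: not <7, s = 0+1 = 1
x=-3: <7, s = 1+(-3) = -2
x=14: not <7, s = (-2)+1 = -1
x=14: not <7, s = (-1)+1 = 0
x=9: not <7, s = 0+1 = 1
x=-1: <7, s = 1+(-1) = 0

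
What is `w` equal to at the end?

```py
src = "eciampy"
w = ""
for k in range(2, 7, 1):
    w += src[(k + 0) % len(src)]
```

'iampy'

k=2: add src[2]='i' → 'i'
k=3: add src[3]='a' → 'ia'
k=4: add src[4]='m' → 'iam'
k=5: add src[5]='p' → 'iamp'
k=6: add src[6]='y' → 'iampy'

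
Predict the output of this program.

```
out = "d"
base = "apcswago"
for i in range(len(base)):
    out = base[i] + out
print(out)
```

i=0: prepend 'a' → 'ad'
i=1: prepend 'p' → 'pad'
i=2: prepend 'c' → 'cpad'
i=3: prepend 's' → 'scpad'
i=4: prepend 'w' → 'wscpad'
i=5: prepend 'a' → 'awscpad'
i=6: prepend 'g' → 'gawscpad'
i=7: prepend 'o' → 'ogawscpad'

ogawscpad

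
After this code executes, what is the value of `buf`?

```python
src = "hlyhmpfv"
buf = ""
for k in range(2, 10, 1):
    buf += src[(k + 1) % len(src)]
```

'hmpfvhly'

k=2: add src[3]='h' → 'h'
k=3: add src[4]='m' → 'hm'
k=4: add src[5]='p' → 'hmp'
k=5: add src[6]='f' → 'hmpf'
k=6: add src[7]='v' → 'hmpfv'
k=7: add src[0]='h' → 'hmpfvh'
k=8: add src[1]='l' → 'hmpfvhl'
k=9: add src[2]='y' → 'hmpfvhly'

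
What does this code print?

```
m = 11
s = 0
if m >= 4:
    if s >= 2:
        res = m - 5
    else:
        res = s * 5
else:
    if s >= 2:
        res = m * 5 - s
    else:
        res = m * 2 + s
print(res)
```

0

m=11, s=0
m >= 4 is True; s >= 2 is False
→ res = s * 5 = 0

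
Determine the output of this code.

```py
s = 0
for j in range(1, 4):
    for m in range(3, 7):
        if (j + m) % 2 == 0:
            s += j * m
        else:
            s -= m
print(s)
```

24

j=1,m=3: even sum, s = 0+3 = 3
j=1,m=4: odd sum, s = 3-4 = -1
j=1,m=5: even sum, s = (-1)+5 = 4
j=1,m=6: odd sum, s = 4-6 = -2
j=2,m=3: odd sum, s = (-2)-3 = -5
j=2,m=4: even sum, s = (-5)+8 = 3
j=2,m=5: odd sum, s = 3-5 = -2
j=2,m=6: even sum, s = (-2)+12 = 10
j=3,m=3: even sum, s = 10+9 = 19
j=3,m=4: odd sum, s = 19-4 = 15
j=3,m=5: even sum, s = 15+15 = 30
j=3,m=6: odd sum, s = 30-6 = 24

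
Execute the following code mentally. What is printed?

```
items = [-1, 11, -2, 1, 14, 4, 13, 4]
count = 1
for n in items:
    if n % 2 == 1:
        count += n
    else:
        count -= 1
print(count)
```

21

n=-1: odd, count = 1+(-1) = 0
n=11: odd, count = 0+11 = 11
n=-2: not odd, count = 11-1 = 10
n=1: odd, count = 10+1 = 11
n=14: not odd, count = 11-1 = 10
n=4: not odd, count = 10-1 = 9
n=13: odd, count = 9+13 = 22
n=4: not odd, count = 22-1 = 21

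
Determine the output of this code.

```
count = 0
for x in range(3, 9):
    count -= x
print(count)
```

-33

x=3: count = 0-3 = -3
x=4: count = (-3)-4 = -7
x=5: count = (-7)-5 = -12
x=6: count = (-12)-6 = -18
x=7: count = (-18)-7 = -25
x=8: count = (-25)-8 = -33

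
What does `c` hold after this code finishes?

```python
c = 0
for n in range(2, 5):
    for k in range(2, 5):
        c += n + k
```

54

n=2,k=2: c = 0+4 = 4
n=2,k=3: c = 4+5 = 9
n=2,k=4: c = 9+6 = 15
n=3,k=2: c = 15+5 = 20
n=3,k=3: c = 20+6 = 26
n=3,k=4: c = 26+7 = 33
n=4,k=2: c = 33+6 = 39
n=4,k=3: c = 39+7 = 46
n=4,k=4: c = 46+8 = 54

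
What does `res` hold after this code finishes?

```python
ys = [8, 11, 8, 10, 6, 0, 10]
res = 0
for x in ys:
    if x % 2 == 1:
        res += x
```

11

x=8: not odd
x=11: odd, res = 0+11 = 11
x=8: not odd
x=10: not odd
x=6: not odd
x=0: not odd
x=10: not odd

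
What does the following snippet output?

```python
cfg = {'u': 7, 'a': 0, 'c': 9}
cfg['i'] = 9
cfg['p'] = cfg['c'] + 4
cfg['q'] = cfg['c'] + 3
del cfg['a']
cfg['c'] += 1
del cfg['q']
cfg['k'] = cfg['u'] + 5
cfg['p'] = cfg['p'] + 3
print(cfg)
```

{'u': 7, 'c': 10, 'i': 9, 'p': 16, 'k': 12}

cfg['i'] = 9 → {'u': 7, 'a': 0, 'c': 9, 'i': 9}
cfg['p'] = cfg['c']+4 = 13 → {'u': 7, 'a': 0, 'c': 9, 'i': 9, 'p': 13}
cfg['q'] = cfg['c']+3 = 12 → {'u': 7, 'a': 0, 'c': 9, 'i': 9, 'p': 13, 'q': 12}
del 'a' → {'u': 7, 'c': 9, 'i': 9, 'p': 13, 'q': 12}
cfg['c'] = 9+1 = 10 → {'u': 7, 'c': 10, 'i': 9, 'p': 13, 'q': 12}
del 'q' → {'u': 7, 'c': 10, 'i': 9, 'p': 13}
cfg['k'] = cfg['u']+5 = 12 → {'u': 7, 'c': 10, 'i': 9, 'p': 13, 'k': 12}
cfg['p'] = cfg['p']+3 = 16 → {'u': 7, 'c': 10, 'i': 9, 'p': 16, 'k': 12}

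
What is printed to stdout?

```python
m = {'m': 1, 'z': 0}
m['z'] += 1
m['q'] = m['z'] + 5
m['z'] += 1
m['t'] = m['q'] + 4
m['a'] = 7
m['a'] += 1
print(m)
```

{'m': 1, 'z': 2, 'q': 6, 't': 10, 'a': 8}

m['z'] = 0+1 = 1 → {'m': 1, 'z': 1}
m['q'] = m['z']+5 = 6 → {'m': 1, 'z': 1, 'q': 6}
m['z'] = 1+1 = 2 → {'m': 1, 'z': 2, 'q': 6}
m['t'] = m['q']+4 = 10 → {'m': 1, 'z': 2, 'q': 6, 't': 10}
m['a'] = 7 → {'m': 1, 'z': 2, 'q': 6, 't': 10, 'a': 7}
m['a'] = 7+1 = 8 → {'m': 1, 'z': 2, 'q': 6, 't': 10, 'a': 8}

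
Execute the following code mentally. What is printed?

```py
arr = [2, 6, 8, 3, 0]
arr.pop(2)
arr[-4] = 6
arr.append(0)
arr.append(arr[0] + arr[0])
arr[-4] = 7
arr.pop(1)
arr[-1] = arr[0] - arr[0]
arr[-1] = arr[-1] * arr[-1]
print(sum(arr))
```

pop(2) removes 8 → [2, 6, 3, 0]
arr[-4] = 6 → [6, 6, 3, 0]
append 0 → [6, 6, 3, 0, 0]
append arr[0]+arr[0] = 6+6 = 12 → [6, 6, 3, 0, 0, 12]
arr[-4] = 7 → [6, 6, 7, 0, 0, 12]
pop(1) removes 6 → [6, 7, 0, 0, 12]
arr[-1] = arr[0]-arr[0] = 6-6 = 0 → [6, 7, 0, 0, 0]
arr[-1] = arr[-1]*arr[-1] = 0*0 = 0 → [6, 7, 0, 0, 0]
sum = 13

13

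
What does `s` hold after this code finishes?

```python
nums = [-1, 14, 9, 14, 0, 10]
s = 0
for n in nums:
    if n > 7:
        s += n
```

47

n=-1: not >7
n=14: >7, s = 0+14 = 14
n=9: >7, s = 14+9 = 23
n=14: >7, s = 23+14 = 37
n=0: not >7
n=10: >7, s = 37+10 = 47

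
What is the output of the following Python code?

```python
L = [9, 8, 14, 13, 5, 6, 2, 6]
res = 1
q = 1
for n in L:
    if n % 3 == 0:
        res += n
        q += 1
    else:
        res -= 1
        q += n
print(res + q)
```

n=9: %3==0, res = 1+9 = 10; q=2
n=8: not %3==0, res = 10-1 = 9; q=10
n=14: not %3==0, res = 9-1 = 8; q=24
n=13: not %3==0, res = 8-1 = 7; q=37
n=5: not %3==0, res = 7-1 = 6; q=42
n=6: %3==0, res = 6+6 = 12; q=43
n=2: not %3==0, res = 12-1 = 11; q=45
n=6: %3==0, res = 11+6 = 17; q=46
res+q = 17+46 = 63

63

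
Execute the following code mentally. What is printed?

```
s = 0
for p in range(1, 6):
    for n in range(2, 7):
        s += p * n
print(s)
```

p=1,n=2: s = 0+2 = 2
p=1,n=3: s = 2+3 = 5
p=1,n=4: s = 5+4 = 9
p=1,n=5: s = 9+5 = 14
p=1,n=6: s = 14+6 = 20
p=2,n=2: s = 20+4 = 24
p=2,n=3: s = 24+6 = 30
p=2,n=4: s = 30+8 = 38
p=2,n=5: s = 38+10 = 48
p=2,n=6: s = 48+12 = 60
p=3,n=2: s = 60+6 = 66
p=3,n=3: s = 66+9 = 75
p=3,n=4: s = 75+12 = 87
p=3,n=5: s = 87+15 = 102
p=3,n=6: s = 102+18 = 120
p=4,n=2: s = 120+8 = 128
p=4,n=3: s = 128+12 = 140
p=4,n=4: s = 140+16 = 156
p=4,n=5: s = 156+20 = 176
p=4,n=6: s = 176+24 = 200
p=5,n=2: s = 200+10 = 210
p=5,n=3: s = 210+15 = 225
p=5,n=4: s = 225+20 = 245
p=5,n=5: s = 245+25 = 270
p=5,n=6: s = 270+30 = 300

300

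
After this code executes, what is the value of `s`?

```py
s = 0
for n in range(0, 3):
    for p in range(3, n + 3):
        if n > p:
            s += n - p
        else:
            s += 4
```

n=1,p=3: not 1>3, s = 0+4 = 4
n=2,p=3: not 2>3, s = 4+4 = 8
n=2,p=4: not 2>4, s = 8+4 = 12

12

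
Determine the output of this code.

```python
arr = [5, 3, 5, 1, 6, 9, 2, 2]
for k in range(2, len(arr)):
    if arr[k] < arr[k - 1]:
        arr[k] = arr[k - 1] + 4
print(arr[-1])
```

25

k=2: 5>=3, unchanged → [5, 3, 5, 1, 6, 9, 2, 2]
k=3: 1<5, arr[3] = 5+4 = 9 → [5, 3, 5, 9, 6, 9, 2, 2]
k=4: 6<9, arr[4] = 9+4 = 13 → [5, 3, 5, 9, 13, 9, 2, 2]
k=5: 9<13, arr[5] = 13+4 = 17 → [5, 3, 5, 9, 13, 17, 2, 2]
k=6: 2<17, arr[6] = 17+4 = 21 → [5, 3, 5, 9, 13, 17, 21, 2]
k=7: 2<21, arr[7] = 21+4 = 25 → [5, 3, 5, 9, 13, 17, 21, 25]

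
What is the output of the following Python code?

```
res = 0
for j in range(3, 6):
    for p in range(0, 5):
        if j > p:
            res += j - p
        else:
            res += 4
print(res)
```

j=3,p=0: 3>0, res = 0+3 = 3
j=3,p=1: 3>1, res = 3+2 = 5
j=3,p=2: 3>2, res = 5+1 = 6
j=3,p=3: not 3>3, res = 6+4 = 10
j=3,p=4: not 3>4, res = 10+4 = 14
j=4,p=0: 4>0, res = 14+4 = 18
j=4,p=1: 4>1, res = 18+3 = 21
j=4,p=2: 4>2, res = 21+2 = 23
j=4,p=3: 4>3, res = 23+1 = 24
j=4,p=4: not 4>4, res = 24+4 = 28
j=5,p=0: 5>0, res = 28+5 = 33
j=5,p=1: 5>1, res = 33+4 = 37
j=5,p=2: 5>2, res = 37+3 = 40
j=5,p=3: 5>3, res = 40+2 = 42
j=5,p=4: 5>4, res = 42+1 = 43

43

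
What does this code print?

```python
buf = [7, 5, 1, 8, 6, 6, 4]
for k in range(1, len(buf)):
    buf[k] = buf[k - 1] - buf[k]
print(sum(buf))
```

k=1: buf[1] = 7-5 = 2 → [7, 2, 1, 8, 6, 6, 4]
k=2: buf[2] = 2-1 = 1 → [7, 2, 1, 8, 6, 6, 4]
k=3: buf[3] = 1-8 = -7 → [7, 2, 1, -7, 6, 6, 4]
k=4: buf[4] = (-7)-6 = -13 → [7, 2, 1, -7, -13, 6, 4]
k=5: buf[5] = (-13)-6 = -19 → [7, 2, 1, -7, -13, -19, 4]
k=6: buf[6] = (-19)-4 = -23 → [7, 2, 1, -7, -13, -19, -23]
sum = -52

-52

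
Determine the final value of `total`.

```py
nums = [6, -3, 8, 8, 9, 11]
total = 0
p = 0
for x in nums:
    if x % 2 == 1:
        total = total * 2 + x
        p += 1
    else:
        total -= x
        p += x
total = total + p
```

-70

x=6: not odd, total = 0-6 = -6; p=6
x=-3: odd, total = (-6)*2+(-3) = -15; p=7
x=8: not odd, total = (-15)-8 = -23; p=15
x=8: not odd, total = (-23)-8 = -31; p=23
x=9: odd, total = (-31)*2+9 = -53; p=24
x=11: odd, total = (-53)*2+11 = -95; p=25
total+p = (-95)+25 = -70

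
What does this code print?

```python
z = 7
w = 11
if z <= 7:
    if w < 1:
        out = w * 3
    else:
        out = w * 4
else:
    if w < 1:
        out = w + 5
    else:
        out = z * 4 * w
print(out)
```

z=7, w=11
z <= 7 is True; w < 1 is False
→ out = w * 4 = 44

44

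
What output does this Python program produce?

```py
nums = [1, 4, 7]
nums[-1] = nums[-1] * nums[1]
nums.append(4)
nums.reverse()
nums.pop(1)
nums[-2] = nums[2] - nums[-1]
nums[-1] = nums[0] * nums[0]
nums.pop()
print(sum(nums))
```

nums[-1] = nums[-1]*nums[1] = 7*4 = 28 → [1, 4, 28]
append 4 → [1, 4, 28, 4]
reverse → [4, 28, 4, 1]
pop(1) removes 28 → [4, 4, 1]
nums[-2] = nums[2]-nums[-1] = 1-1 = 0 → [4, 0, 1]
nums[-1] = nums[0]*nums[0] = 4*4 = 16 → [4, 0, 16]
pop() removes 16 → [4, 0]
sum = 4

4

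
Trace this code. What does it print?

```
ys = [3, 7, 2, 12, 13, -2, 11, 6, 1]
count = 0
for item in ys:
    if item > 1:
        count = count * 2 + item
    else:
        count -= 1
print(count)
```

item=3: >1, count = 0*2+3 = 3
item=7: >1, count = 3*2+7 = 13
item=2: >1, count = 13*2+2 = 28
item=12: >1, count = 28*2+12 = 68
item=13: >1, count = 68*2+13 = 149
item=-2: not >1, count = 149-1 = 148
item=11: >1, count = 148*2+11 = 307
item=6: >1, count = 307*2+6 = 620
item=1: not >1, count = 620-1 = 619

619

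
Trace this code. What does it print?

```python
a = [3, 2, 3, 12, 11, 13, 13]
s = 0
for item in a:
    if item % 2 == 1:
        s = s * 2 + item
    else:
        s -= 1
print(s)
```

item=3: odd, s = 0*2+3 = 3
item=2: not odd, s = 3-1 = 2
item=3: odd, s = 2*2+3 = 7
item=12: not odd, s = 7-1 = 6
item=11: odd, s = 6*2+11 = 23
item=13: odd, s = 23*2+13 = 59
item=13: odd, s = 59*2+13 = 131

131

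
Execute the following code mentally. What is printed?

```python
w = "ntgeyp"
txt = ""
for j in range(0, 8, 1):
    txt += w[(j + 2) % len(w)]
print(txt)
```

j=0: add w[2]='g' → 'g'
j=1: add w[3]='e' → 'ge'
j=2: add w[4]='y' → 'gey'
j=3: add w[5]='p' → 'geyp'
j=4: add w[0]='n' → 'geypn'
j=5: add w[1]='t' → 'geypnt'
j=6: add w[2]='g' → 'geypntg'
j=7: add w[3]='e' → 'geypntge'

geypntge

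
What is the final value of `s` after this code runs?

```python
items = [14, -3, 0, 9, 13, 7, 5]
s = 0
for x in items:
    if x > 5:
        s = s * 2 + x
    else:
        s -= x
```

200

x=14: >5, s = 0*2+14 = 14
x=-3: not >5, s = 14-(-3) = 17
x=0: not >5, s = 17-0 = 17
x=9: >5, s = 17*2+9 = 43
x=13: >5, s = 43*2+13 = 99
x=7: >5, s = 99*2+7 = 205
x=5: not >5, s = 205-5 = 200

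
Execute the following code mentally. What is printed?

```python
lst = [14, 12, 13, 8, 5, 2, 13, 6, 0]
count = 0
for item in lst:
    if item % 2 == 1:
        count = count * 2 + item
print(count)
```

75

item=14: not odd
item=12: not odd
item=13: odd, count = 0*2+13 = 13
item=8: not odd
item=5: odd, count = 13*2+5 = 31
item=2: not odd
item=13: odd, count = 31*2+13 = 75
item=6: not odd
item=0: not odd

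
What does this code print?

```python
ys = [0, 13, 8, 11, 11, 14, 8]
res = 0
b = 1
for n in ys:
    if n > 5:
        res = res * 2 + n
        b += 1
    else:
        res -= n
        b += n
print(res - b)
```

705

n=0: not >5, res = 0-0 = 0; b=1
n=13: >5, res = 0*2+13 = 13; b=2
n=8: >5, res = 13*2+8 = 34; b=3
n=11: >5, res = 34*2+11 = 79; b=4
n=11: >5, res = 79*2+11 = 169; b=5
n=14: >5, res = 169*2+14 = 352; b=6
n=8: >5, res = 352*2+8 = 712; b=7
res-b = 712-7 = 705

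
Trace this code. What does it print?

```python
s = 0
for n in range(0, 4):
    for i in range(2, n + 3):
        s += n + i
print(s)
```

50

n=0,i=2: s = 0+2 = 2
n=1,i=2: s = 2+3 = 5
n=1,i=3: s = 5+4 = 9
n=2,i=2: s = 9+4 = 13
n=2,i=3: s = 13+5 = 18
n=2,i=4: s = 18+6 = 24
n=3,i=2: s = 24+5 = 29
n=3,i=3: s = 29+6 = 35
n=3,i=4: s = 35+7 = 42
n=3,i=5: s = 42+8 = 50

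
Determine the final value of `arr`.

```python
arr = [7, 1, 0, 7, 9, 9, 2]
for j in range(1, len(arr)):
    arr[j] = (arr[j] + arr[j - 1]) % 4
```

[7, 0, 0, 3, 0, 1, 3]

j=1: arr[1] = (1+7)%4 = 0 → [7, 0, 0, 7, 9, 9, 2]
j=2: arr[2] = (0+0)%4 = 0 → [7, 0, 0, 7, 9, 9, 2]
j=3: arr[3] = (7+0)%4 = 3 → [7, 0, 0, 3, 9, 9, 2]
j=4: arr[4] = (9+3)%4 = 0 → [7, 0, 0, 3, 0, 9, 2]
j=5: arr[5] = (9+0)%4 = 1 → [7, 0, 0, 3, 0, 1, 2]
j=6: arr[6] = (2+1)%4 = 3 → [7, 0, 0, 3, 0, 1, 3]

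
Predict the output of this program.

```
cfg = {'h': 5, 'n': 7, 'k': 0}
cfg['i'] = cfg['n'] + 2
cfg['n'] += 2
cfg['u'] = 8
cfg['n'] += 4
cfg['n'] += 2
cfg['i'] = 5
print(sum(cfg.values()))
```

cfg['i'] = cfg['n']+2 = 9 → {'h': 5, 'n': 7, 'k': 0, 'i': 9}
cfg['n'] = 7+2 = 9 → {'h': 5, 'n': 9, 'k': 0, 'i': 9}
cfg['u'] = 8 → {'h': 5, 'n': 9, 'k': 0, 'i': 9, 'u': 8}
cfg['n'] = 9+4 = 13 → {'h': 5, 'n': 13, 'k': 0, 'i': 9, 'u': 8}
cfg['n'] = 13+2 = 15 → {'h': 5, 'n': 15, 'k': 0, 'i': 9, 'u': 8}
cfg['i'] = 5 → {'h': 5, 'n': 15, 'k': 0, 'i': 5, 'u': 8}
sum of values = 33

33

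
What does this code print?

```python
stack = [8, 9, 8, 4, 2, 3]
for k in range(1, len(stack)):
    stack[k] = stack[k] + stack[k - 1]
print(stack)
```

k=1: stack[1] = 9+8 = 17 → [8, 17, 8, 4, 2, 3]
k=2: stack[2] = 8+17 = 25 → [8, 17, 25, 4, 2, 3]
k=3: stack[3] = 4+25 = 29 → [8, 17, 25, 29, 2, 3]
k=4: stack[4] = 2+29 = 31 → [8, 17, 25, 29, 31, 3]
k=5: stack[5] = 3+31 = 34 → [8, 17, 25, 29, 31, 34]

[8, 17, 25, 29, 31, 34]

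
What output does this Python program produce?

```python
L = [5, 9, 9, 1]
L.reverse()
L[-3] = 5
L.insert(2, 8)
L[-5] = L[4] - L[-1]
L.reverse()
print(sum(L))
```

reverse → [1, 9, 9, 5]
L[-3] = 5 → [1, 5, 9, 5]
insert 8 at 2 → [1, 5, 8, 9, 5]
L[-5] = L[4]-L[-1] = 5-5 = 0 → [0, 5, 8, 9, 5]
reverse → [5, 9, 8, 5, 0]
sum = 27

27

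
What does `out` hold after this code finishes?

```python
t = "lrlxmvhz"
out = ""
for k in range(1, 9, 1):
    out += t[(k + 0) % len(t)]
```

'rlxmvhzl'

k=1: add t[1]='r' → 'r'
k=2: add t[2]='l' → 'rl'
k=3: add t[3]='x' → 'rlx'
k=4: add t[4]='m' → 'rlxm'
k=5: add t[5]='v' → 'rlxmv'
k=6: add t[6]='h' → 'rlxmvh'
k=7: add t[7]='z' → 'rlxmvhz'
k=8: add t[0]='l' → 'rlxmvhzl'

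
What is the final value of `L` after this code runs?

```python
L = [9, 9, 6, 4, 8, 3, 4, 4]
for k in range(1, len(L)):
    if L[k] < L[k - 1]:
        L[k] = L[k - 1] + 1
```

k=1: 9>=9, unchanged → [9, 9, 6, 4, 8, 3, 4, 4]
k=2: 6<9, L[2] = 9+1 = 10 → [9, 9, 10, 4, 8, 3, 4, 4]
k=3: 4<10, L[3] = 10+1 = 11 → [9, 9, 10, 11, 8, 3, 4, 4]
k=4: 8<11, L[4] = 11+1 = 12 → [9, 9, 10, 11, 12, 3, 4, 4]
k=5: 3<12, L[5] = 12+1 = 13 → [9, 9, 10, 11, 12, 13, 4, 4]
k=6: 4<13, L[6] = 13+1 = 14 → [9, 9, 10, 11, 12, 13, 14, 4]
k=7: 4<14, L[7] = 14+1 = 15 → [9, 9, 10, 11, 12, 13, 14, 15]

[9, 9, 10, 11, 12, 13, 14, 15]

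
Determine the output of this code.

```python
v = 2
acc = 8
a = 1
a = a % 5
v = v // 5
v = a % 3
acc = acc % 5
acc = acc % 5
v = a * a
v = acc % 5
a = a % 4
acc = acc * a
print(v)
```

a = 1%5 = 1
v = 2//5 = 0
v = 1%3 = 1
acc = 8%5 = 3
acc = 3%5 = 3
v = 1*1 = 1
v = 3%5 = 3
a = 1%4 = 1
acc = 3*1 = 3

3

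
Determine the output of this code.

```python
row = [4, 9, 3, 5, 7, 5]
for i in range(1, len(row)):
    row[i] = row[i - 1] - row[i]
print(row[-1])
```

-25

i=1: row[1] = 4-9 = -5 → [4, -5, 3, 5, 7, 5]
i=2: row[2] = (-5)-3 = -8 → [4, -5, -8, 5, 7, 5]
i=3: row[3] = (-8)-5 = -13 → [4, -5, -8, -13, 7, 5]
i=4: row[4] = (-13)-7 = -20 → [4, -5, -8, -13, -20, 5]
i=5: row[5] = (-20)-5 = -25 → [4, -5, -8, -13, -20, -25]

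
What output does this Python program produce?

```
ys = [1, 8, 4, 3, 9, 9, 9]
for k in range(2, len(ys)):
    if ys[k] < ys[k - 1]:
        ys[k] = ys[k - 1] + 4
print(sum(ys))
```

k=2: 4<8, ys[2] = 8+4 = 12 → [1, 8, 12, 3, 9, 9, 9]
k=3: 3<12, ys[3] = 12+4 = 16 → [1, 8, 12, 16, 9, 9, 9]
k=4: 9<16, ys[4] = 16+4 = 20 → [1, 8, 12, 16, 20, 9, 9]
k=5: 9<20, ys[5] = 20+4 = 24 → [1, 8, 12, 16, 20, 24, 9]
k=6: 9<24, ys[6] = 24+4 = 28 → [1, 8, 12, 16, 20, 24, 28]
sum = 109

109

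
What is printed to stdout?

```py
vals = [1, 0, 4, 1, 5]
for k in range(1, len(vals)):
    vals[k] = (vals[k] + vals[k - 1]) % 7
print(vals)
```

[1, 1, 5, 6, 4]

k=1: vals[1] = (0+1)%7 = 1 → [1, 1, 4, 1, 5]
k=2: vals[2] = (4+1)%7 = 5 → [1, 1, 5, 1, 5]
k=3: vals[3] = (1+5)%7 = 6 → [1, 1, 5, 6, 5]
k=4: vals[4] = (5+6)%7 = 4 → [1, 1, 5, 6, 4]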